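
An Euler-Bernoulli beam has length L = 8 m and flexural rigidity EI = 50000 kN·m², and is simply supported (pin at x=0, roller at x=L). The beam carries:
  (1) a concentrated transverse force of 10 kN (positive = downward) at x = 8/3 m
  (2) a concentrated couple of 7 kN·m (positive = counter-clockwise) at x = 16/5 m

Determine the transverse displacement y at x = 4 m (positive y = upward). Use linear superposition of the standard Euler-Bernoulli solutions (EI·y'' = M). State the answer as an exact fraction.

Load 1 — point force P=10 kN at a=8/3 m (b=L-a=16/3):
  y_1 = -Pa(L-x)(2Lx-a²-x²)/(6LEI)  [x>a] = -10·(8/3)·(8-4)·(2·8·4-(8/3)²-4²)/(6·8·50000) = -92/50625 m
Load 2 — applied couple M₀=7 kN·m at a=16/5 m (b=L-a=24/5):
  y_2 = (M₀x³/(6L)-M₀(x-a)²/2+C₁x)/EI  [x>a] with C₁=M₀(3b²-L²)/(6L)=56/75 = (7·4³/(6·8)-7·(4-(16/5))²/2+(56/75)·4)/50000 = 63/312500 m
Superposition: y = Σ y_i = -40897/25312500 m ≈ -0.001616 m

y(4) = -40897/25312500 m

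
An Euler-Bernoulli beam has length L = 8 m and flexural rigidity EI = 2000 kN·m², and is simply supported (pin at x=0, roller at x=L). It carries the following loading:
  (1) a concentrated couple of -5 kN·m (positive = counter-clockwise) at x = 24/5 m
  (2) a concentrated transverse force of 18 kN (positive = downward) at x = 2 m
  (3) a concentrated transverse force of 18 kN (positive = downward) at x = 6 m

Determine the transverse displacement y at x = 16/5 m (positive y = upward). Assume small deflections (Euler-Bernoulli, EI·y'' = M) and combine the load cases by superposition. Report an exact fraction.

y(16/5) = -153/1250 m

Load 1 — applied couple M₀=-5 kN·m at a=24/5 m (b=L-a=16/5):
  y_1 = (M₀x³/(6L)+C₁x)/EI  [x≤a] with C₁=M₀(3b²-L²)/(6L)=52/15 = ((-5)·(16/5)³/(6·8)+(52/15)·(16/5))/2000 = 12/3125 m
Load 2 — point force P=18 kN at a=2 m (b=L-a=6):
  y_2 = -Pa(L-x)(2Lx-a²-x²)/(6LEI)  [x>a] = -18·2·(8-(16/5))·(2·8·(16/5)-2²-(16/5)²)/(6·8·2000) = -2079/31250 m
Load 3 — point force P=18 kN at a=6 m (b=L-a=2):
  y_3 = -Pbx(L²-b²-x²)/(6LEI)  [x≤a] = -18·2·(16/5)·(8²-2²-(16/5)²)/(6·8·2000) = -933/15625 m
Superposition: y = Σ y_i = -153/1250 m ≈ -0.122400 m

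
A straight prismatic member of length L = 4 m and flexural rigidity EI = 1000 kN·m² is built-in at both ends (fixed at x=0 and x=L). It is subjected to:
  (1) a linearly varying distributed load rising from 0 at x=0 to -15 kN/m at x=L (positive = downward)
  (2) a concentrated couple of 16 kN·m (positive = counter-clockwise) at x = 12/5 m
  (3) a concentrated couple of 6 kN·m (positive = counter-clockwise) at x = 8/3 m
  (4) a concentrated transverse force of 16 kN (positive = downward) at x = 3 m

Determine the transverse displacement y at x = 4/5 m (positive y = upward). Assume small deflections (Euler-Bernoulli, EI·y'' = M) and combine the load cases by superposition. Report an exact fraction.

Load 1 — triangular load w₀=-15 kN/m (0→w₀ over full span):
  y_1 = -w₀x²(L-x)²(x+2L)/(120LEI) = -(-15)·(4/5)²·(4-(4/5))²·((4/5)+2·4)/(120·4·1000) = 704/390625 m
Load 2 — applied couple M₀=16 kN·m at a=12/5 m (b=L-a=8/5):
  y_2 = (R_Ax³/6 - M_Ax²/2)/EI  [x≤a] with R_A=144/25, M_A=128/25 = ((144/25)·(4/5)³/6 - (128/25)·(4/5)²/2)/1000 = -448/390625 m
Load 3 — applied couple M₀=6 kN·m at a=8/3 m (b=L-a=4/3):
  y_3 = (R_Ax³/6 - M_Ax²/2)/EI  [x≤a] with R_A=2, M_A=2 = (2·(4/5)³/6 - 2·(4/5)²/2)/1000 = -22/46875 m
Load 4 — point force P=16 kN at a=3 m (b=L-a=1):
  y_4 = -Pb²x²(3aL-(3a+b)x)/(6L³EI)  [x≤a] = -16·1²·(4/5)²·(3·3·4-(3·3+1)·(4/5))/(6·4³·1000) = -7/9375 m
Superposition: y = Σ y_i = -219/390625 m ≈ -0.000561 m

y(4/5) = -219/390625 m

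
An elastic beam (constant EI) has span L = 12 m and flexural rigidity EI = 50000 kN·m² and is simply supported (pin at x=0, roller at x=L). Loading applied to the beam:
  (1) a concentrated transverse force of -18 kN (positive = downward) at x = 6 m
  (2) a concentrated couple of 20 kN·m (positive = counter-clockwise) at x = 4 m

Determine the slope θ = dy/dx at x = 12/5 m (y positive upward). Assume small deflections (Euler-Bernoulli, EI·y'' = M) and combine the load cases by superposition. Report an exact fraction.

θ(12/5) = 5783/1875000 rad

Load 1 — point force P=-18 kN at a=6 m (b=L-a=6):
  θ_1 = -Pb(L²-b²-3x²)/(6LEI)  [x≤a] = -(-18)·6·(12²-6²-3·(12/5)²)/(6·12·50000) = 1701/625000 rad
Load 2 — applied couple M₀=20 kN·m at a=4 m (b=L-a=8):
  θ_2 = (M₀x²/(2L)+C₁)/EI  [x≤a] with C₁=M₀(3b²-L²)/(6L)=40/3 = (20·(12/5)²/(2·12)+(40/3))/50000 = 17/46875 rad
Superposition: θ = Σ θ_i = 5783/1875000 rad ≈ 0.003084 rad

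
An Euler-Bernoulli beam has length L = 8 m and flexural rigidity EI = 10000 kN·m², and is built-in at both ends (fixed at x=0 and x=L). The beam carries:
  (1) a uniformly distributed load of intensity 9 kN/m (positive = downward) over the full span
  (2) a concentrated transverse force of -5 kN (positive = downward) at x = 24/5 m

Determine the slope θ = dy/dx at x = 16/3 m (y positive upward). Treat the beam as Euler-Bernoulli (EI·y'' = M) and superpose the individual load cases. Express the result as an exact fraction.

θ(16/3) = 346/140625 rad

Load 1 — uniform load w=9 kN/m over full span:
  θ_1 = -wx(L-x)(L-2x)/(12EI) = -9·(16/3)·(8-(16/3))·(8-2·(16/3))/(12·10000) = 16/5625 rad
Load 2 — point force P=-5 kN at a=24/5 m (b=L-a=16/5):
  θ_2 = Pa²(L-x)(2bL-(3b+a)(L-x))/(2L³EI)  [x>a] = (-5)·(24/5)²·(8-(16/3))·(2·(16/5)·8-(3·(16/5)+(24/5))·(8-(16/3)))/(2·8³·10000) = -6/15625 rad
Superposition: θ = Σ θ_i = 346/140625 rad ≈ 0.002460 rad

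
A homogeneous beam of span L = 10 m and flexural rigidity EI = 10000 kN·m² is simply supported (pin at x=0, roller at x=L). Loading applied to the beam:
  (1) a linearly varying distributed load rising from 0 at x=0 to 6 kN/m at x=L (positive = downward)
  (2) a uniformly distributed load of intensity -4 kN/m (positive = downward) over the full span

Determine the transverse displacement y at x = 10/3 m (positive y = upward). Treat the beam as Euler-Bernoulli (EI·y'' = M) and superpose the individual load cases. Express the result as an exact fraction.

Load 1 — triangular load w₀=6 kN/m (0→w₀ over full span):
  y_1 = -w₀x(7L⁴-10L²x²+3x⁴)/(360LEI) = -6·(10/3)·(7·10⁴-10·10²·(10/3)²+3·(10/3)⁴)/(360·10·10000) = -8/243 m
Load 2 — uniform load w=-4 kN/m over full span:
  y_2 = -wx(L³-2Lx²+x³)/(24EI) = -(-4)·(10/3)·(10³-2·10·(10/3)²+(10/3)³)/(24·10000) = 11/243 m
Superposition: y = Σ y_i = 1/81 m ≈ 0.012346 m

y(10/3) = 1/81 m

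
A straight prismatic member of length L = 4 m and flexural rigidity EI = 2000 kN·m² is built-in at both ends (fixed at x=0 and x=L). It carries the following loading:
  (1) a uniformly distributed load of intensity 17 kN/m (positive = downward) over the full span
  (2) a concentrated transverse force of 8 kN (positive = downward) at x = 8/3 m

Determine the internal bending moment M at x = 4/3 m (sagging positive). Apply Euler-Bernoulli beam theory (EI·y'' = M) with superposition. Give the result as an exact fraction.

M(4/3) = 644/81 kN·m

Load 1 — uniform load w=17 kN/m over full span:
  M_1 = wLx/2 - wL²/12 - wx²/2 = 17·4·(4/3)/2 - 17·4²/12 - 17·(4/3)²/2 = 68/9 kN·m
Load 2 — point force P=8 kN at a=8/3 m (b=L-a=4/3):
  M_2 = Pb²(3a+b)x/L³ - Pab²/L²  [x≤a] = 8·(4/3)²·(3·(8/3)+(4/3))·(4/3)/4³ - 8·(8/3)·(4/3)²/4² = 32/81 kN·m
Superposition: M = Σ M_i = 644/81 kN·m ≈ 7.950617 kN·m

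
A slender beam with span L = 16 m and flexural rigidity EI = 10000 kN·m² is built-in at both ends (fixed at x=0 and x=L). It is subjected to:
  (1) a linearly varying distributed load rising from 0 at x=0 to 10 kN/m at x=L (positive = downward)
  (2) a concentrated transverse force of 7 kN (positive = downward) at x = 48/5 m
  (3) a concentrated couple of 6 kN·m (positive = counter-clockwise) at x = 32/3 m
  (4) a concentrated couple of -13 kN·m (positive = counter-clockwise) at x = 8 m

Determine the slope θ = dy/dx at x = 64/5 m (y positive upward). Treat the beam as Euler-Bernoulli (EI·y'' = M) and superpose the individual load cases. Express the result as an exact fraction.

θ(64/5) = 245939/11718750 rad

Load 1 — triangular load w₀=10 kN/m (0→w₀ over full span):
  θ_1 = -w₀(2x(L-x)(L-2x)(x+2L)+x²(L-x)²)/(120LEI) = -10·(2·(64/5)·(16-(64/5))·(16-2·(64/5))·((64/5)+2·16)+(64/5)²·(16-(64/5))²)/(120·16·10000) = 4096/234375 rad
Load 2 — point force P=7 kN at a=48/5 m (b=L-a=32/5):
  θ_2 = Pa²(L-x)(2bL-(3b+a)(L-x))/(2L³EI)  [x>a] = 7·(48/5)²·(16-(64/5))·(2·(32/5)·16-(3·(32/5)+(48/5))·(16-(64/5)))/(2·16³·10000) = 5544/1953125 rad
Load 3 — applied couple M₀=6 kN·m at a=32/3 m (b=L-a=16/3):
  θ_3 = (R_Ax²/2 - M_Ax - M₀(x-a))/EI  [x>a] with R_A=1/2, M_A=2 = ((1/2)·(64/5)²/2 - 2·(64/5) - 6·((64/5)-(32/3)))/10000 = 4/15625 rad
Load 4 — applied couple M₀=-13 kN·m at a=8 m (b=L-a=8):
  θ_4 = (R_Ax²/2 - M_Ax - M₀(x-a))/EI  [x>a] with R_A=-39/32, M_A=-13/4 = ((-39/32)·(64/5)²/2 - (-13/4)·(64/5) - (-13)·((64/5)-8))/10000 = 13/31250 rad
Superposition: θ = Σ θ_i = 245939/11718750 rad ≈ 0.020987 rad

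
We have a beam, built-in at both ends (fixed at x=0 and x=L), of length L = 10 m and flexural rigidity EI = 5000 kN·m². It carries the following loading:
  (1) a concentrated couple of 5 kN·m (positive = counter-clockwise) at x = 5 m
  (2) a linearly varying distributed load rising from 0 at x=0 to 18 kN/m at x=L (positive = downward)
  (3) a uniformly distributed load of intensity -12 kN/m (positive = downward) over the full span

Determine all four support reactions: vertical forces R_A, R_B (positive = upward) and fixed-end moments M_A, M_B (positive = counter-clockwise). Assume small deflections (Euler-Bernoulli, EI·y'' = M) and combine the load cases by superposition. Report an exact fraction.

R_A = -129/4 kN, M_A = -155/4 kN·m, R_B = 9/4 kN, M_B = 45/4 kN·m

Load 1 — applied couple M₀=5 kN·m at a=5 m (b=L-a=5):
  R_A = 6M₀ab/L³ = 6·5·5·5/10³ = 3/4 kN
  M_A = M₀b(2a-b)/L² = 5·5·(2·5-5)/10² = 5/4 kN·m
  R_B = -6M₀ab/L³ = -6·5·5·5/10³ = -3/4 kN
  M_B = M₀a(2b-a)/L² = 5·5·(2·5-5)/10² = 5/4 kN·m
Load 2 — triangular load w₀=18 kN/m (0→w₀ over full span):
  R_A = 3w₀L/20 = 3·18·10/20 = 27 kN
  M_A = w₀L²/30 = 18·10²/30 = 60 kN·m
  R_B = 7w₀L/20 = 7·18·10/20 = 63 kN
  M_B = -w₀L²/20 = -18·10²/20 = -90 kN·m
Load 3 — uniform load w=-12 kN/m over full span:
  R_A = wL/2 = (-12)·10/2 = -60 kN
  M_A = wL²/12 = (-12)·10²/12 = -100 kN·m
  R_B = wL/2 = (-12)·10/2 = -60 kN
  M_B = -wL²/12 = -(-12)·10²/12 = 100 kN·m
Superposition: R_A = -129/4 kN, M_A = -155/4 kN·m, R_B = 9/4 kN, M_B = 45/4 kN·m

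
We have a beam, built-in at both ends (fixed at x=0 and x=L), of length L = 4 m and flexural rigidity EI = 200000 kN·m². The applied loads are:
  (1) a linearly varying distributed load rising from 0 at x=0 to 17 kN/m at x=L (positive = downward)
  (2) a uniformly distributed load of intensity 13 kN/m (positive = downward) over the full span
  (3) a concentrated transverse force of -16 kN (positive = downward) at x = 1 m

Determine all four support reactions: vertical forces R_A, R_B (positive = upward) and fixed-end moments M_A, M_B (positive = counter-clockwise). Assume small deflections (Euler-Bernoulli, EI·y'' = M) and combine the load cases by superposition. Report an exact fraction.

R_A = 227/10 kN, M_A = 87/5 kN·m, R_B = 473/10 kN, M_B = -419/15 kN·m

Load 1 — triangular load w₀=17 kN/m (0→w₀ over full span):
  R_A = 3w₀L/20 = 3·17·4/20 = 51/5 kN
  M_A = w₀L²/30 = 17·4²/30 = 136/15 kN·m
  R_B = 7w₀L/20 = 7·17·4/20 = 119/5 kN
  M_B = -w₀L²/20 = -17·4²/20 = -68/5 kN·m
Load 2 — uniform load w=13 kN/m over full span:
  R_A = wL/2 = 13·4/2 = 26 kN
  M_A = wL²/12 = 13·4²/12 = 52/3 kN·m
  R_B = wL/2 = 13·4/2 = 26 kN
  M_B = -wL²/12 = -13·4²/12 = -52/3 kN·m
Load 3 — point force P=-16 kN at a=1 m (b=L-a=3):
  R_A = Pb²(3a+b)/L³ = (-16)·3²·(3·1+3)/4³ = -27/2 kN
  M_A = Pab²/L² = (-16)·1·3²/4² = -9 kN·m
  R_B = Pa²(a+3b)/L³ = (-16)·1²·(1+3·3)/4³ = -5/2 kN
  M_B = -Pa²b/L² = -(-16)·1²·3/4² = 3 kN·m
Superposition: R_A = 227/10 kN, M_A = 87/5 kN·m, R_B = 473/10 kN, M_B = -419/15 kN·m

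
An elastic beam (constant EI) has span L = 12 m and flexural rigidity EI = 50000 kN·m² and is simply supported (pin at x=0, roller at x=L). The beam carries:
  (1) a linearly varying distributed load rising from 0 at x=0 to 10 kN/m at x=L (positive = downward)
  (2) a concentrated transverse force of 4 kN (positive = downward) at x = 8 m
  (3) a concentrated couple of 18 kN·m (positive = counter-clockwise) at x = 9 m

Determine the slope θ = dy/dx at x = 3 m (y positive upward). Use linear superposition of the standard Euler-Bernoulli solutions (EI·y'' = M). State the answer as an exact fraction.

θ(3) = -42301/7200000 rad

Load 1 — triangular load w₀=10 kN/m (0→w₀ over full span):
  θ_1 = -w₀(7L⁴-30L²x²+15x⁴)/(360LEI) = -10·(7·12⁴-30·12²·3²+15·3⁴)/(360·12·50000) = -3981/800000 rad
Load 2 — point force P=4 kN at a=8 m (b=L-a=4):
  θ_2 = -Pb(L²-b²-3x²)/(6LEI)  [x≤a] = -4·4·(12²-4²-3·3²)/(6·12·50000) = -101/225000 rad
Load 3 — applied couple M₀=18 kN·m at a=9 m (b=L-a=3):
  θ_3 = (M₀x²/(2L)+C₁)/EI  [x≤a] with C₁=M₀(3b²-L²)/(6L)=-117/4 = (18·3²/(2·12)+(-117/4))/50000 = -9/20000 rad
Superposition: θ = Σ θ_i = -42301/7200000 rad ≈ -0.005875 rad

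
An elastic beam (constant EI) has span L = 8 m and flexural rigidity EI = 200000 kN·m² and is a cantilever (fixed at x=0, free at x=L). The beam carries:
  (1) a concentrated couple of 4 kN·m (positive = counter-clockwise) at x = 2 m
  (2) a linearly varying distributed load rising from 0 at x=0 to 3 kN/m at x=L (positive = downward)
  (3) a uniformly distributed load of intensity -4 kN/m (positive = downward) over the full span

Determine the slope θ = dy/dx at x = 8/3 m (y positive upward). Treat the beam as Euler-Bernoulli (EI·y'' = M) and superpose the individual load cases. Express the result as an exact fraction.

θ(8/3) = 403/675000 rad

Load 1 — applied couple M₀=4 kN·m at a=2 m (b=L-a=6):
  θ_1 = M₀a/EI  [x>a] = 4·2/200000 = 1/25000 rad
Load 2 — triangular load w₀=3 kN/m (0→w₀ over full span):
  θ_2 = (w₀Lx²/4-w₀L²x/3-w₀x⁴/(24L))/EI = (3·8·(8/3)²/4-3·8²·(8/3)/3-3·(8/3)⁴/(24·8))/200000 = -163/253125 rad
Load 3 — uniform load w=-4 kN/m over full span:
  θ_3 = -wx(x²-3Lx+3L²)/(6EI) = -(-4)·(8/3)·((8/3)²-3·8·(8/3)+3·8²)/(6·200000) = 304/253125 rad
Superposition: θ = Σ θ_i = 403/675000 rad ≈ 0.000597 rad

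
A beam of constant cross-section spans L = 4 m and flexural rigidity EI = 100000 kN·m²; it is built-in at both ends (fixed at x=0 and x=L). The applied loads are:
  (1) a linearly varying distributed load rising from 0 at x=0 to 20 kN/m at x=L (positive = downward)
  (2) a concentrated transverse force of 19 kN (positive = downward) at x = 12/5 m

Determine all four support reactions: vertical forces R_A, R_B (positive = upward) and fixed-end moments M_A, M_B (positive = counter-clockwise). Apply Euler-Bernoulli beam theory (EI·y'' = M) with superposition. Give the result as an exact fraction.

R_A = 2336/125 kN, M_A = 6736/375 kN·m, R_B = 5039/125 kN, M_B = -3368/125 kN·m

Load 1 — triangular load w₀=20 kN/m (0→w₀ over full span):
  R_A = 3w₀L/20 = 3·20·4/20 = 12 kN
  M_A = w₀L²/30 = 20·4²/30 = 32/3 kN·m
  R_B = 7w₀L/20 = 7·20·4/20 = 28 kN
  M_B = -w₀L²/20 = -20·4²/20 = -16 kN·m
Load 2 — point force P=19 kN at a=12/5 m (b=L-a=8/5):
  R_A = Pb²(3a+b)/L³ = 19·(8/5)²·(3·(12/5)+(8/5))/4³ = 836/125 kN
  M_A = Pab²/L² = 19·(12/5)·(8/5)²/4² = 912/125 kN·m
  R_B = Pa²(a+3b)/L³ = 19·(12/5)²·((12/5)+3·(8/5))/4³ = 1539/125 kN
  M_B = -Pa²b/L² = -19·(12/5)²·(8/5)/4² = -1368/125 kN·m
Superposition: R_A = 2336/125 kN, M_A = 6736/375 kN·m, R_B = 5039/125 kN, M_B = -3368/125 kN·m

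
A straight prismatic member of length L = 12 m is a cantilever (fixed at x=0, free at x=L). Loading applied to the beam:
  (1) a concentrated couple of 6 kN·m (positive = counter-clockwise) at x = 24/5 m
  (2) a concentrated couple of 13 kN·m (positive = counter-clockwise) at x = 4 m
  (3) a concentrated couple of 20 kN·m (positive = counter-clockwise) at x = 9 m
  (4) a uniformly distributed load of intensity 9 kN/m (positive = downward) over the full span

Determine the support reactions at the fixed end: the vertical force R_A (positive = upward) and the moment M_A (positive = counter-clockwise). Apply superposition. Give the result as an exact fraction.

Load 1 — applied couple M₀=6 kN·m at a=24/5 m (b=L-a=36/5):
  R_A = 0 kN
  M_A = -M₀ = -6 kN·m
Load 2 — applied couple M₀=13 kN·m at a=4 m (b=L-a=8):
  R_A = 0 kN
  M_A = -M₀ = -13 kN·m
Load 3 — applied couple M₀=20 kN·m at a=9 m (b=L-a=3):
  R_A = 0 kN
  M_A = -M₀ = -20 kN·m
Load 4 — uniform load w=9 kN/m over full span:
  R_A = wL = 9·12 = 108 kN
  M_A = wL²/2 = 9·12²/2 = 648 kN·m
Superposition: R_A = 108 kN, M_A = 609 kN·m

R_A = 108 kN, M_A = 609 kN·m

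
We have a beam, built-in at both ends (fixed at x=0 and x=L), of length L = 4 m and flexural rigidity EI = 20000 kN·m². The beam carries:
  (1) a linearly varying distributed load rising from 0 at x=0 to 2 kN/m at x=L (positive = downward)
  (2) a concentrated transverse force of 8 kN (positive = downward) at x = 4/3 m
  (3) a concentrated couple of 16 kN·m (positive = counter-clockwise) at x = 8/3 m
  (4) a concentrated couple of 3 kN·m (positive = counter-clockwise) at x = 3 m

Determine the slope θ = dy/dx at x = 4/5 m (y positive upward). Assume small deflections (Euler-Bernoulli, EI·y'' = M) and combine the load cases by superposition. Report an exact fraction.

θ(4/5) = -22841/84375000 rad

Load 1 — triangular load w₀=2 kN/m (0→w₀ over full span):
  θ_1 = -w₀(2x(L-x)(L-2x)(x+2L)+x²(L-x)²)/(120LEI) = -2·(2·(4/5)·(4-(4/5))·(4-2·(4/5))·((4/5)+2·4)+(4/5)²·(4-(4/5))²)/(120·4·20000) = -28/1171875 rad
Load 2 — point force P=8 kN at a=4/3 m (b=L-a=8/3):
  θ_2 = -Pb²x(2aL-(3a+b)x)/(2L³EI)  [x≤a] = -8·(8/3)²·(4/5)·(2·(4/3)·4-(3·(4/3)+(8/3))·(4/5))/(2·4³·20000) = -8/84375 rad
Load 3 — applied couple M₀=16 kN·m at a=8/3 m (b=L-a=4/3):
  θ_3 = (R_Ax²/2 - M_Ax)/EI  [x≤a] with R_A=16/3, M_A=16/3 = ((16/3)·(4/5)²/2 - (16/3)·(4/5))/20000 = -2/15625 rad
Load 4 — applied couple M₀=3 kN·m at a=3 m (b=L-a=1):
  θ_4 = (R_Ax²/2 - M_Ax)/EI  [x≤a] with R_A=27/32, M_A=15/16 = ((27/32)·(4/5)²/2 - (15/16)·(4/5))/20000 = -3/125000 rad
Superposition: θ = Σ θ_i = -22841/84375000 rad ≈ -0.000271 rad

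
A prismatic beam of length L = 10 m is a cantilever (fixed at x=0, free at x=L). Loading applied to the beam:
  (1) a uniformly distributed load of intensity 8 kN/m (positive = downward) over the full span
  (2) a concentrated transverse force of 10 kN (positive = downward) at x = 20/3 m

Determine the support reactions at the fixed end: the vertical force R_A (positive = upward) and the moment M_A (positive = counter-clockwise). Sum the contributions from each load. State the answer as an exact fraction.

R_A = 90 kN, M_A = 1400/3 kN·m

Load 1 — uniform load w=8 kN/m over full span:
  R_A = wL = 8·10 = 80 kN
  M_A = wL²/2 = 8·10²/2 = 400 kN·m
Load 2 — point force P=10 kN at a=20/3 m (b=L-a=10/3):
  R_A = P = 10 kN
  M_A = Pa = 10·(20/3) = 200/3 kN·m
Superposition: R_A = 90 kN, M_A = 1400/3 kN·m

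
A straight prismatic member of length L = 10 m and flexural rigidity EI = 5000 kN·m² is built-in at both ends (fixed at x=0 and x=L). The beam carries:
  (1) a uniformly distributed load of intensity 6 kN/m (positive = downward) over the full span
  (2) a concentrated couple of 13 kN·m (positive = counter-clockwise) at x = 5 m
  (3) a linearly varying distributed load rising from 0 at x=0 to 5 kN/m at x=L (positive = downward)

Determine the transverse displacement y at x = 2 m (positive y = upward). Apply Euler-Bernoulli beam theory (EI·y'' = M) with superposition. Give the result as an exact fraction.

Load 1 — uniform load w=6 kN/m over full span:
  y_1 = -wx²(L-x)²/(24EI) = -6·2²·(10-2)²/(24·5000) = -8/625 m
Load 2 — applied couple M₀=13 kN·m at a=5 m (b=L-a=5):
  y_2 = (R_Ax³/6 - M_Ax²/2)/EI  [x≤a] with R_A=39/20, M_A=13/4 = ((39/20)·2³/6 - (13/4)·2²/2)/5000 = -39/50000 m
Load 3 — triangular load w₀=5 kN/m (0→w₀ over full span):
  y_3 = -w₀x²(L-x)²(x+2L)/(120LEI) = -5·2²·(10-2)²·(2+2·10)/(120·10·5000) = -44/9375 m
Superposition: y = Σ y_i = -2741/150000 m ≈ -0.018273 m

y(2) = -2741/150000 m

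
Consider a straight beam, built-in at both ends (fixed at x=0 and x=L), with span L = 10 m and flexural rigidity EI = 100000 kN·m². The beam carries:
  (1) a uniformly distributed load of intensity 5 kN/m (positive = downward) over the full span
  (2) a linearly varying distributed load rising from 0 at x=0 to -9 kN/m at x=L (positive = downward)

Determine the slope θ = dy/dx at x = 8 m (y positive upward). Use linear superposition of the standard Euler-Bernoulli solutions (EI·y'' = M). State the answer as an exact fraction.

Load 1 — uniform load w=5 kN/m over full span:
  θ_1 = -wx(L-x)(L-2x)/(12EI) = -5·8·(10-8)·(10-2·8)/(12·100000) = 1/2500 rad
Load 2 — triangular load w₀=-9 kN/m (0→w₀ over full span):
  θ_2 = -w₀(2x(L-x)(L-2x)(x+2L)+x²(L-x)²)/(120LEI) = -(-9)·(2·8·(10-8)·(10-2·8)·(8+2·10)+8²·(10-8)²)/(120·10·100000) = -6/15625 rad
Superposition: θ = Σ θ_i = 1/62500 rad ≈ 0.000016 rad

θ(8) = 1/62500 rad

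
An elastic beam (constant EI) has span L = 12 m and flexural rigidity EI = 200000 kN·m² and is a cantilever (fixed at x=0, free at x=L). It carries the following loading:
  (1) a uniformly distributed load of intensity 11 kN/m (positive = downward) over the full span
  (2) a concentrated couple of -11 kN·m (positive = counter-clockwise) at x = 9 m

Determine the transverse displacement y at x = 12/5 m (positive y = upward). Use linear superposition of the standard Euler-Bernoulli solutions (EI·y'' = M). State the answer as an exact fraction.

y(12/5) = -158103/15625000 m

Load 1 — uniform load w=11 kN/m over full span:
  y_1 = -wx²(x²-4Lx+6L²)/(24EI) = -11·(12/5)²·((12/5)²-4·12·(12/5)+6·12²)/(24·200000) = -38907/3906250 m
Load 2 — applied couple M₀=-11 kN·m at a=9 m (b=L-a=3):
  y_2 = M₀x²/(2EI)  [x≤a] = (-11)·(12/5)²/(2·200000) = -99/625000 m
Superposition: y = Σ y_i = -158103/15625000 m ≈ -0.010119 m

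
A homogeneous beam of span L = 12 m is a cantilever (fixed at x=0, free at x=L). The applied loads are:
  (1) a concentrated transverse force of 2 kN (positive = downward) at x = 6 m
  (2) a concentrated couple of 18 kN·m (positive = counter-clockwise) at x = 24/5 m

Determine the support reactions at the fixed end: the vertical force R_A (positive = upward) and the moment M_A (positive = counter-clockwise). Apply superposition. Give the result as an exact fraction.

Load 1 — point force P=2 kN at a=6 m (b=L-a=6):
  R_A = P = 2 kN
  M_A = Pa = 2·6 = 12 kN·m
Load 2 — applied couple M₀=18 kN·m at a=24/5 m (b=L-a=36/5):
  R_A = 0 kN
  M_A = -M₀ = -18 kN·m
Superposition: R_A = 2 kN, M_A = -6 kN·m

R_A = 2 kN, M_A = -6 kN·m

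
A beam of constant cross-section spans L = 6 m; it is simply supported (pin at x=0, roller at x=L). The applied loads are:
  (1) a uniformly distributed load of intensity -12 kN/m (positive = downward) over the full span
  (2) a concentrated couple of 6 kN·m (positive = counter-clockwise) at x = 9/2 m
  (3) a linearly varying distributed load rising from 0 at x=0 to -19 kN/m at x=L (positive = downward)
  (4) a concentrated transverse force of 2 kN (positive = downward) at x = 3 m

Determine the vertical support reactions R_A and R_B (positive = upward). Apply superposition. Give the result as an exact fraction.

Load 1 — uniform load w=-12 kN/m over full span:
  R_A = wL/2 = (-12)·6/2 = -36 kN
  R_B = wL/2 = (-12)·6/2 = -36 kN
Load 2 — applied couple M₀=6 kN·m at a=9/2 m (b=L-a=3/2):
  R_A = M₀/L = 6/6 = 1 kN
  R_B = -M₀/L = -6/6 = -1 kN
Load 3 — triangular load w₀=-19 kN/m (0→w₀ over full span):
  R_A = w₀L/6 = (-19)·6/6 = -19 kN
  R_B = w₀L/3 = (-19)·6/3 = -38 kN
Load 4 — point force P=2 kN at a=3 m (b=L-a=3):
  R_A = Pb/L = 2·3/6 = 1 kN
  R_B = Pa/L = 2·3/6 = 1 kN
Superposition: R_A = -53 kN, R_B = -74 kN

R_A = -53 kN, R_B = -74 kN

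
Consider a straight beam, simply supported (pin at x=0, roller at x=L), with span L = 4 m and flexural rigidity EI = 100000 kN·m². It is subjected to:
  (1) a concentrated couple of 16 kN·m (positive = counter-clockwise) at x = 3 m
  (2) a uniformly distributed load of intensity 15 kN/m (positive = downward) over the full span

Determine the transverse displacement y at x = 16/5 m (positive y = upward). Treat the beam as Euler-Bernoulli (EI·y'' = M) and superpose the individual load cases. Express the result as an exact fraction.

Load 1 — applied couple M₀=16 kN·m at a=3 m (b=L-a=1):
  y_1 = (M₀x³/(6L)-M₀(x-a)²/2+C₁x)/EI  [x>a] with C₁=M₀(3b²-L²)/(6L)=-26/3 = (16·(16/5)³/(6·4)-16·((16/5)-3)²/2+(-26/3)·(16/5))/100000 = -97/1562500 m
Load 2 — uniform load w=15 kN/m over full span:
  y_2 = -wx(L³-2Lx²+x³)/(24EI) = -15·(16/5)·(4³-2·4·(16/5)²+(16/5)³)/(24·100000) = -116/390625 m
Superposition: y = Σ y_i = -561/1562500 m ≈ -0.000359 m

y(16/5) = -561/1562500 m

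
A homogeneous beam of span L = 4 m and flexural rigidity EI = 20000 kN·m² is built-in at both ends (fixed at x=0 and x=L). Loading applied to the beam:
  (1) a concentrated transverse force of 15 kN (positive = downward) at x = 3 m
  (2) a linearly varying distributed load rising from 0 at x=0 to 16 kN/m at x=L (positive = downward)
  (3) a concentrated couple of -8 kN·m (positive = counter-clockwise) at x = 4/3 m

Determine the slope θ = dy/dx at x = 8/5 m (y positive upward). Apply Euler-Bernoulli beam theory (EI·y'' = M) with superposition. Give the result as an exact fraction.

Load 1 — point force P=15 kN at a=3 m (b=L-a=1):
  θ_1 = -Pb²x(2aL-(3a+b)x)/(2L³EI)  [x≤a] = -15·1²·(8/5)·(2·3·4-(3·3+1)·(8/5))/(2·4³·20000) = -3/40000 rad
Load 2 — triangular load w₀=16 kN/m (0→w₀ over full span):
  θ_2 = -w₀(2x(L-x)(L-2x)(x+2L)+x²(L-x)²)/(120LEI) = -16·(2·(8/5)·(4-(8/5))·(4-2·(8/5))·((8/5)+2·4)+(8/5)²·(4-(8/5))²)/(120·4·20000) = -48/390625 rad
Load 3 — applied couple M₀=-8 kN·m at a=4/3 m (b=L-a=8/3):
  θ_3 = (R_Ax²/2 - M_Ax - M₀(x-a))/EI  [x>a] with R_A=-8/3, M_A=0 = ((-8/3)·(8/5)²/2 - 0·(8/5) - (-8)·((8/5)-(4/3)))/20000 = -1/15625 rad
Superposition: θ = Σ θ_i = -6547/25000000 rad ≈ -0.000262 rad

θ(8/5) = -6547/25000000 rad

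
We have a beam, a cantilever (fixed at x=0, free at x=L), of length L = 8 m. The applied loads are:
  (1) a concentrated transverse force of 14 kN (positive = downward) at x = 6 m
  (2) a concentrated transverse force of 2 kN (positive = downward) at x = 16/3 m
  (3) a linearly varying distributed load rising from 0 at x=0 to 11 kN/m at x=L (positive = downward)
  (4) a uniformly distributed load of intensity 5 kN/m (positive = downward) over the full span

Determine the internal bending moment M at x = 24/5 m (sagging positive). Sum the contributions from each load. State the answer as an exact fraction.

Load 1 — point force P=14 kN at a=6 m (b=L-a=2):
  M_1 = -P(a-x)  [x≤a] = -14·(6-(24/5)) = -84/5 kN·m
Load 2 — point force P=2 kN at a=16/3 m (b=L-a=8/3):
  M_2 = -P(a-x)  [x≤a] = -2·((16/3)-(24/5)) = -16/15 kN·m
Load 3 — triangular load w₀=11 kN/m (0→w₀ over full span):
  M_3 = w₀Lx/2 - w₀L²/3 - w₀x³/(6L) = 11·8·(24/5)/2 - 11·8²/3 - 11·(24/5)³/(6·8) = -18304/375 kN·m
Load 4 — uniform load w=5 kN/m over full span:
  M_4 = -w(L-x)²/2 = -5·(8-(24/5))²/2 = -128/5 kN·m
Superposition: M = Σ M_i = -34604/375 kN·m ≈ -92.277333 kN·m

M(24/5) = -34604/375 kN·m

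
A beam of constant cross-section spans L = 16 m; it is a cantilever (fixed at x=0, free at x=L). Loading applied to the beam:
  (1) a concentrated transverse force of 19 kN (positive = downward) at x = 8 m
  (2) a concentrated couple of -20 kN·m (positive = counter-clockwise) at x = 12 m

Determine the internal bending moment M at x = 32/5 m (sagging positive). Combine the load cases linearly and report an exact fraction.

M(32/5) = -252/5 kN·m

Load 1 — point force P=19 kN at a=8 m (b=L-a=8):
  M_1 = -P(a-x)  [x≤a] = -19·(8-(32/5)) = -152/5 kN·m
Load 2 — applied couple M₀=-20 kN·m at a=12 m (b=L-a=4):
  M_2 = M₀  [x≤a] = (-20) = -20 kN·m
Superposition: M = Σ M_i = -252/5 kN·m ≈ -50.400000 kN·m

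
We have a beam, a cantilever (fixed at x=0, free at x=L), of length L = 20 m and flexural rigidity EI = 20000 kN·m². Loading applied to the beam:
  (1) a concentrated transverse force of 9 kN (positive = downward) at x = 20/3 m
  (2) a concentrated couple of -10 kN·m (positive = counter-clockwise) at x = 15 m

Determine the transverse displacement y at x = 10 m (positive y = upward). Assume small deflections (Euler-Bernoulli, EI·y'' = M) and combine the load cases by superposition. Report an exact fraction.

Load 1 — point force P=9 kN at a=20/3 m (b=L-a=40/3):
  y_1 = -Pa²(3x-a)/(6EI)  [x>a] = -9·(20/3)²·(3·10-(20/3))/(6·20000) = -7/90 m
Load 2 — applied couple M₀=-10 kN·m at a=15 m (b=L-a=5):
  y_2 = M₀x²/(2EI)  [x≤a] = (-10)·10²/(2·20000) = -1/40 m
Superposition: y = Σ y_i = -37/360 m ≈ -0.102778 m

y(10) = -37/360 m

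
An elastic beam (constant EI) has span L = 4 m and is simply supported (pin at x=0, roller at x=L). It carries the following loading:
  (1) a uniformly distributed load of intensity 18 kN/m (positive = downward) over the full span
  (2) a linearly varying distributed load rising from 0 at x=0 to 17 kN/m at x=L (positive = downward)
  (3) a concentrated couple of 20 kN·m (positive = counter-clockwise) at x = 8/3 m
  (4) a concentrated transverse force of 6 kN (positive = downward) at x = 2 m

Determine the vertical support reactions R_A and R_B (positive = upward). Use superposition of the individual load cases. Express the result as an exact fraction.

Load 1 — uniform load w=18 kN/m over full span:
  R_A = wL/2 = 18·4/2 = 36 kN
  R_B = wL/2 = 18·4/2 = 36 kN
Load 2 — triangular load w₀=17 kN/m (0→w₀ over full span):
  R_A = w₀L/6 = 17·4/6 = 34/3 kN
  R_B = w₀L/3 = 17·4/3 = 68/3 kN
Load 3 — applied couple M₀=20 kN·m at a=8/3 m (b=L-a=4/3):
  R_A = M₀/L = 20/4 = 5 kN
  R_B = -M₀/L = -20/4 = -5 kN
Load 4 — point force P=6 kN at a=2 m (b=L-a=2):
  R_A = Pb/L = 6·2/4 = 3 kN
  R_B = Pa/L = 6·2/4 = 3 kN
Superposition: R_A = 166/3 kN, R_B = 170/3 kN

R_A = 166/3 kN, R_B = 170/3 kN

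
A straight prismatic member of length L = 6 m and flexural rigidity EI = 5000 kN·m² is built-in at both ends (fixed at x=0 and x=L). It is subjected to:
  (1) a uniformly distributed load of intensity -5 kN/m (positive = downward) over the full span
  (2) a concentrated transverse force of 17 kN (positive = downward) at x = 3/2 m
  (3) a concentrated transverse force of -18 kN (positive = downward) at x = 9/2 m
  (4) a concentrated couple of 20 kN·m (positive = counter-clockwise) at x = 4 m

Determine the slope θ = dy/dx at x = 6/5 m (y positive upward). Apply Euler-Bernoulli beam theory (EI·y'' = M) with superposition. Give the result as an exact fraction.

Load 1 — uniform load w=-5 kN/m over full span:
  θ_1 = -wx(L-x)(L-2x)/(12EI) = -(-5)·(6/5)·(6-(6/5))·(6-2·(6/5))/(12·5000) = 27/15625 rad
Load 2 — point force P=17 kN at a=3/2 m (b=L-a=9/2):
  θ_2 = -Pb²x(2aL-(3a+b)x)/(2L³EI)  [x≤a] = -17·(9/2)²·(6/5)·(2·(3/2)·6-(3·(3/2)+(9/2))·(6/5))/(2·6³·5000) = -1377/1000000 rad
Load 3 — point force P=-18 kN at a=9/2 m (b=L-a=3/2):
  θ_3 = -Pb²x(2aL-(3a+b)x)/(2L³EI)  [x≤a] = -(-18)·(3/2)²·(6/5)·(2·(9/2)·6-(3·(9/2)+(3/2))·(6/5))/(2·6³·5000) = 81/100000 rad
Load 4 — applied couple M₀=20 kN·m at a=4 m (b=L-a=2):
  θ_4 = (R_Ax²/2 - M_Ax)/EI  [x≤a] with R_A=40/9, M_A=20/3 = ((40/9)·(6/5)²/2 - (20/3)·(6/5))/5000 = -3/3125 rad
Superposition: θ = Σ θ_i = 201/1000000 rad ≈ 0.000201 rad

θ(6/5) = 201/1000000 rad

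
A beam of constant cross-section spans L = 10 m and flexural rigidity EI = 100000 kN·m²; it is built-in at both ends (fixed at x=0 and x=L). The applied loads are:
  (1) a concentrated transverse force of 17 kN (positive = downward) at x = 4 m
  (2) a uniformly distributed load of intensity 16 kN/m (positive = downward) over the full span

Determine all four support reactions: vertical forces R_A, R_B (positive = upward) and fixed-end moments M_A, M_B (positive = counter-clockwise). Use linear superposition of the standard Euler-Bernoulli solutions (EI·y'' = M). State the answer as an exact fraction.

R_A = 11377/125 kN, M_A = 11836/75 kN·m, R_B = 10748/125 kN, M_B = -11224/75 kN·m

Load 1 — point force P=17 kN at a=4 m (b=L-a=6):
  R_A = Pb²(3a+b)/L³ = 17·6²·(3·4+6)/10³ = 1377/125 kN
  M_A = Pab²/L² = 17·4·6²/10² = 612/25 kN·m
  R_B = Pa²(a+3b)/L³ = 17·4²·(4+3·6)/10³ = 748/125 kN
  M_B = -Pa²b/L² = -17·4²·6/10² = -408/25 kN·m
Load 2 — uniform load w=16 kN/m over full span:
  R_A = wL/2 = 16·10/2 = 80 kN
  M_A = wL²/12 = 16·10²/12 = 400/3 kN·m
  R_B = wL/2 = 16·10/2 = 80 kN
  M_B = -wL²/12 = -16·10²/12 = -400/3 kN·m
Superposition: R_A = 11377/125 kN, M_A = 11836/75 kN·m, R_B = 10748/125 kN, M_B = -11224/75 kN·m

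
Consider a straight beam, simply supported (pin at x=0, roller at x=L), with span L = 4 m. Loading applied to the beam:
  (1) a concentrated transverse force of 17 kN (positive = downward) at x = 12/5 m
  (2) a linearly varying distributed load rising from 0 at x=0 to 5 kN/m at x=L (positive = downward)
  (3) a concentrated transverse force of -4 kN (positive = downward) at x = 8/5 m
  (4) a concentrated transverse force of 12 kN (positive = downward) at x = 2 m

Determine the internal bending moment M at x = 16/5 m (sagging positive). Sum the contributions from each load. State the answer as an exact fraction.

M(16/5) = 388/25 kN·m

Load 1 — point force P=17 kN at a=12/5 m (b=L-a=8/5):
  M_1 = Pa(L-x)/L  [x>a] = 17·(12/5)·(4-(16/5))/4 = 204/25 kN·m
Load 2 — triangular load w₀=5 kN/m (0→w₀ over full span):
  M_2 = w₀Lx/6 - w₀x³/(6L) = 5·4·(16/5)/6 - 5·(16/5)³/(6·4) = 96/25 kN·m
Load 3 — point force P=-4 kN at a=8/5 m (b=L-a=12/5):
  M_3 = Pa(L-x)/L  [x>a] = (-4)·(8/5)·(4-(16/5))/4 = -32/25 kN·m
Load 4 — point force P=12 kN at a=2 m (b=L-a=2):
  M_4 = Pa(L-x)/L  [x>a] = 12·2·(4-(16/5))/4 = 24/5 kN·m
Superposition: M = Σ M_i = 388/25 kN·m ≈ 15.520000 kN·m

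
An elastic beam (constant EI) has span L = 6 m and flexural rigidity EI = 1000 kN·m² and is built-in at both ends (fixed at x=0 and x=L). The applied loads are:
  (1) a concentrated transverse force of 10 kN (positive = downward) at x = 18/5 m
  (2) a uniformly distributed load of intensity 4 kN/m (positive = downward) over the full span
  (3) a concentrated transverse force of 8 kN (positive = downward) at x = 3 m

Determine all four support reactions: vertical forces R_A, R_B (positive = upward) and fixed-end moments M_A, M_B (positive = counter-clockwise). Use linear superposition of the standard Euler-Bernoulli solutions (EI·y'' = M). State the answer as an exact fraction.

R_A = 488/25 kN, M_A = 594/25 kN·m, R_B = 562/25 kN, M_B = -666/25 kN·m

Load 1 — point force P=10 kN at a=18/5 m (b=L-a=12/5):
  R_A = Pb²(3a+b)/L³ = 10·(12/5)²·(3·(18/5)+(12/5))/6³ = 88/25 kN
  M_A = Pab²/L² = 10·(18/5)·(12/5)²/6² = 144/25 kN·m
  R_B = Pa²(a+3b)/L³ = 10·(18/5)²·((18/5)+3·(12/5))/6³ = 162/25 kN
  M_B = -Pa²b/L² = -10·(18/5)²·(12/5)/6² = -216/25 kN·m
Load 2 — uniform load w=4 kN/m over full span:
  R_A = wL/2 = 4·6/2 = 12 kN
  M_A = wL²/12 = 4·6²/12 = 12 kN·m
  R_B = wL/2 = 4·6/2 = 12 kN
  M_B = -wL²/12 = -4·6²/12 = -12 kN·m
Load 3 — point force P=8 kN at a=3 m (b=L-a=3):
  R_A = Pb²(3a+b)/L³ = 8·3²·(3·3+3)/6³ = 4 kN
  M_A = Pab²/L² = 8·3·3²/6² = 6 kN·m
  R_B = Pa²(a+3b)/L³ = 8·3²·(3+3·3)/6³ = 4 kN
  M_B = -Pa²b/L² = -8·3²·3/6² = -6 kN·m
Superposition: R_A = 488/25 kN, M_A = 594/25 kN·m, R_B = 562/25 kN, M_B = -666/25 kN·m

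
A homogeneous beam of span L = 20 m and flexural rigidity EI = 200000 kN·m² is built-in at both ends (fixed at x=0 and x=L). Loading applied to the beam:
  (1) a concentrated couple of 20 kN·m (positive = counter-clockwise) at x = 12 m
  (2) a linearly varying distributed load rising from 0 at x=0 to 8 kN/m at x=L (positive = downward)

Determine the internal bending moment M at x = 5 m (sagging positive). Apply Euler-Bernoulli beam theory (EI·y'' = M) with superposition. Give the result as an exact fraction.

M(5) = 29/5 kN·m

Load 1 — applied couple M₀=20 kN·m at a=12 m (b=L-a=8):
  M_1 = R_Ax - M_A  [x≤a] with R_A=36/25, M_A=32/5 = (36/25)·5 - (32/5) = 4/5 kN·m
Load 2 — triangular load w₀=8 kN/m (0→w₀ over full span):
  M_2 = 3w₀Lx/20 - w₀L²/30 - w₀x³/(6L) = 3·8·20·5/20 - 8·20²/30 - 8·5³/(6·20) = 5 kN·m
Superposition: M = Σ M_i = 29/5 kN·m ≈ 5.800000 kN·m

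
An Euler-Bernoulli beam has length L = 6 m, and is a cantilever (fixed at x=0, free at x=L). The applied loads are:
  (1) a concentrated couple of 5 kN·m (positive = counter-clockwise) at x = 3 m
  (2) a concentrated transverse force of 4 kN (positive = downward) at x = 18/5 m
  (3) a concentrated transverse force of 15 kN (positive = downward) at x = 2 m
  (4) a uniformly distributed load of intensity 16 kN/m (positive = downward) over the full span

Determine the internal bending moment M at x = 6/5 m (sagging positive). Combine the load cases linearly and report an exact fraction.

Load 1 — applied couple M₀=5 kN·m at a=3 m (b=L-a=3):
  M_1 = M₀  [x≤a] = 5 = 5 kN·m
Load 2 — point force P=4 kN at a=18/5 m (b=L-a=12/5):
  M_2 = -P(a-x)  [x≤a] = -4·((18/5)-(6/5)) = -48/5 kN·m
Load 3 — point force P=15 kN at a=2 m (b=L-a=4):
  M_3 = -P(a-x)  [x≤a] = -15·(2-(6/5)) = -12 kN·m
Load 4 — uniform load w=16 kN/m over full span:
  M_4 = -w(L-x)²/2 = -16·(6-(6/5))²/2 = -4608/25 kN·m
Superposition: M = Σ M_i = -5023/25 kN·m ≈ -200.920000 kN·m

M(6/5) = -5023/25 kN·m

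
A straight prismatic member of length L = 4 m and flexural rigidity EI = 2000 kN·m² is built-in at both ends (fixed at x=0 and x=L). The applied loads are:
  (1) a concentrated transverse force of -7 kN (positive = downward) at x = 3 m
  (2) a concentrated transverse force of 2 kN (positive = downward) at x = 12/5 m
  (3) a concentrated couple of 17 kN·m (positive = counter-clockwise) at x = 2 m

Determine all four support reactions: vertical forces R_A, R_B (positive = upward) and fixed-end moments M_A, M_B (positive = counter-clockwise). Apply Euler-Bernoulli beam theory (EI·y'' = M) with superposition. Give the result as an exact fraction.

R_A = 23941/4000 kN, M_A = 7411/2000 kN·m, R_B = -43941/4000 kN, M_B = 14071/2000 kN·m

Load 1 — point force P=-7 kN at a=3 m (b=L-a=1):
  R_A = Pb²(3a+b)/L³ = (-7)·1²·(3·3+1)/4³ = -35/32 kN
  M_A = Pab²/L² = (-7)·3·1²/4² = -21/16 kN·m
  R_B = Pa²(a+3b)/L³ = (-7)·3²·(3+3·1)/4³ = -189/32 kN
  M_B = -Pa²b/L² = -(-7)·3²·1/4² = 63/16 kN·m
Load 2 — point force P=2 kN at a=12/5 m (b=L-a=8/5):
  R_A = Pb²(3a+b)/L³ = 2·(8/5)²·(3·(12/5)+(8/5))/4³ = 88/125 kN
  M_A = Pab²/L² = 2·(12/5)·(8/5)²/4² = 96/125 kN·m
  R_B = Pa²(a+3b)/L³ = 2·(12/5)²·((12/5)+3·(8/5))/4³ = 162/125 kN
  M_B = -Pa²b/L² = -2·(12/5)²·(8/5)/4² = -144/125 kN·m
Load 3 — applied couple M₀=17 kN·m at a=2 m (b=L-a=2):
  R_A = 6M₀ab/L³ = 6·17·2·2/4³ = 51/8 kN
  M_A = M₀b(2a-b)/L² = 17·2·(2·2-2)/4² = 17/4 kN·m
  R_B = -6M₀ab/L³ = -6·17·2·2/4³ = -51/8 kN
  M_B = M₀a(2b-a)/L² = 17·2·(2·2-2)/4² = 17/4 kN·m
Superposition: R_A = 23941/4000 kN, M_A = 7411/2000 kN·m, R_B = -43941/4000 kN, M_B = 14071/2000 kN·m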